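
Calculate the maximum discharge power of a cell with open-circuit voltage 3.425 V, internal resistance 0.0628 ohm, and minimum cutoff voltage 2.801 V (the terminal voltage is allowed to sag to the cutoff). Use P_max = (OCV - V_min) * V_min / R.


P_max = (OCV - V_min) * V_min / R = (3.425 - 2.801) * 2.801 / 0.0628 = 0.624 * 2.801 / 0.0628 = 27.83 W

27.83 W


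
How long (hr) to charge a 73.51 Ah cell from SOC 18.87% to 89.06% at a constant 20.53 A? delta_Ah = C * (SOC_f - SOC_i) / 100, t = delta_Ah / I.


Step 1: dSOC = 89.06% - 18.87% = 70.19%
Step 2: delta_Ah = 73.51 * 70.19 / 100 = 51.597 Ah
Step 3: t = 51.597 / 20.53 = 2.513 hr

2.513 hr


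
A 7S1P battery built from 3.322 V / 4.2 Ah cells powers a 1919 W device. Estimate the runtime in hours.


Step 1: E_pack = Ns * V_cell * Np * C_cell = 7 * 3.322 * 1 * 4.2 = 97.667 Wh
Step 2: t = E_pack / P = 97.667 / 1919 = 0.05089 hr

0.05089 hr


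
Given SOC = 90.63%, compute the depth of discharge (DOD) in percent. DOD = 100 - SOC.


DOD = 100 - SOC = 100 - 90.63 = 9.37%

9.37%


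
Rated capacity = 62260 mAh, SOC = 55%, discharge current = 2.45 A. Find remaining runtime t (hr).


Convert: C_total = 62260 mAh = 62.26 Ah
Step 1: remaining = SOC/100 * C_total = 55/100 * 62.26 = 34.243 Ah
Step 2: t = remaining / I = 34.243 / 2.45 = 13.98 hr

13.98 hr


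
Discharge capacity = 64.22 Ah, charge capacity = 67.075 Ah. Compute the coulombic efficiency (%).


eta_c = Q_dis / Q_chg * 100 = 64.22 / 67.075 * 100 = 95.74%

95.74%


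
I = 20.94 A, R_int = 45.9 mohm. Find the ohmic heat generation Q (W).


Convert: R = 45.9 mohm = 0.0459 ohm
Q = I^2 * R = 20.94^2 * 0.0459 = 20.13 W

20.13 W


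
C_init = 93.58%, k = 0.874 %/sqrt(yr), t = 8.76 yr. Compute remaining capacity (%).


sqrt(t) = sqrt(8.76) = 2.9597
C_final = 93.58 - 0.874 * 2.9597 = 90.99%

90.99%


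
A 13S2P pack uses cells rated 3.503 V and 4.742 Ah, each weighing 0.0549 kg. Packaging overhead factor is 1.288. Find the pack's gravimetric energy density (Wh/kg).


Step 1: V_pack = 13 * 3.503 = 45.539 V
Step 2: C_pack = 2 * 4.742 = 9.484 Ah
Step 3: E_pack = V_pack * C_pack = 45.539 * 9.484 = 431.89 Wh
Step 4: m_pack = 13 * 2 * 0.0549 * 1.288 = 1.8385 kg
Step 5: ED = E_pack / m_pack = 431.89 / 1.8385 = 234.9 Wh/kg

234.9 Wh/kg


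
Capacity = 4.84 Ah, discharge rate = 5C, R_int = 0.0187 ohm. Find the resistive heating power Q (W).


Step 1: I = C_rate * capacity = 5 * 4.84 = 24.2 A
Step 2: Q = I^2 * R = 24.2^2 * 0.0187 = 585.64 * 0.0187 = 10.95 W

10.95 W


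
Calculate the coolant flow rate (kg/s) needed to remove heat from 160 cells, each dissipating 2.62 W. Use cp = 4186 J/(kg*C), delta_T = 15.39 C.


Q_total = 160 * 2.62 = 419.2 W
m_dot = Q_total / (cp * dT) = 419.2 / (4186 * 15.39) = 0.006507 kg/s

0.006507 kg/s


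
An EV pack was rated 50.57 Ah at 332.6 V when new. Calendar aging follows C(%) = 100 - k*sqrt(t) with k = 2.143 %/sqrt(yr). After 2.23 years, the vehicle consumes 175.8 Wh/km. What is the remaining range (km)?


Step 1: capacity retention = 100 - 2.143 * sqrt(2.23) = 100 - 2.143 * 1.4933 = 96.8%
Step 2: C_now = 50.57 * 96.8/100 = 48.952 Ah
Step 3: E_pack = V * C_now = 332.6 * 48.952 = 16281 Wh
Step 4: range = E_pack / consumption = 16281 / 175.8 = 92.61 km

92.61 km


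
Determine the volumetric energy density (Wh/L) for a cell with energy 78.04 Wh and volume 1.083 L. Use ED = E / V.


Volumetric ED = 78.04 Wh / 1.083 L = 72.06 Wh/L

72.06 Wh/L


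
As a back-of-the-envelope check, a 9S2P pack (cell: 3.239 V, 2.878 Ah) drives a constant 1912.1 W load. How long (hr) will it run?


Step 1: E_pack = Ns * V_cell * Np * C_cell = 9 * 3.239 * 2 * 2.878 = 167.79 Wh
Step 2: t = E_pack / P = 167.79 / 1912.1 = 0.08775 hr

0.08775 hr


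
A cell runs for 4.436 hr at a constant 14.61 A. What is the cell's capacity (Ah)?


C = I * t = 14.61 * 4.436 = 64.81 Ah

64.81 Ah


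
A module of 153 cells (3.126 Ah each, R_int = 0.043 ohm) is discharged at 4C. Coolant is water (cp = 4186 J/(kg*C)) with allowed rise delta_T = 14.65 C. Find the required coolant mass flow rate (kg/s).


Step 1: I = 4 * 3.126 = 12.504 A
Step 2: Q_cell = I^2 * R = 12.504^2 * 0.043 = 6.7231 W
Step 3: Q_total = 153 * 6.7231 = 1028.6 W
Step 4: m_dot = Q_total / (cp * dT) = 1028.6 / (4186 * 14.65) = 0.01677 kg/s

0.01677 kg/s


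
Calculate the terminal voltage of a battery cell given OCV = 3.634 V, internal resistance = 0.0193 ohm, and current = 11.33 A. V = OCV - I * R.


V = OCV - I*R = 3.634 - 11.33 * 0.0193 = 3.415 V

3.415 V


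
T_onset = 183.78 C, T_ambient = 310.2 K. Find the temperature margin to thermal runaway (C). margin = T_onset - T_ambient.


Convert: T_ambient = 310.2 K = 37.05 C
margin = 183.78 - 37.05 = 146.73 C

146.73 C


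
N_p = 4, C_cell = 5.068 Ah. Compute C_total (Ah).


C_total = 4 * 5.068 = 20.272 Ah

20.272 Ah


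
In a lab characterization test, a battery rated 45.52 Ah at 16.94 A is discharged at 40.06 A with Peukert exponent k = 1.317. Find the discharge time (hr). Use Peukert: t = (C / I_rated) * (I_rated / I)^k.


Step 1: t_rated = C / I_rated = 45.52 / 16.94 = 2.6871 hr
Step 2: ratio = 16.94 / 40.06 = 0.42287
Step 3: ratio^k = 0.42287^1.317 = 0.3219
Step 4: t = t_rated * ratio^k = 2.6871 * 0.3219 = 0.8650 hr

0.8650 hr


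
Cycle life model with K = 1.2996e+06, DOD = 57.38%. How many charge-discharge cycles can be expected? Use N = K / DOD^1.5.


DOD^1.5 = 434.65
N = K / DOD^1.5 = 1.2996e+06 / 434.65 = 2990

2990 cycles


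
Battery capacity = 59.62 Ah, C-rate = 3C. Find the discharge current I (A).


At 3C: I = 3 * 59.62 Ah = 178.86 A

178.86 A


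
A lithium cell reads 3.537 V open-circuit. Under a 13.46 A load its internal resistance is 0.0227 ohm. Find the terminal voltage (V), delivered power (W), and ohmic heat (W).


Step 1: V_terminal = OCV - I*R = 3.537 - 13.46 * 0.0227 = 3.2315 V
Step 2: P_out = V_terminal * I = 3.2315 * 13.46 = 43.50 W
Step 3: Q = I^2 * R = 13.46^2 * 0.0227 = 4.113 W

V=3.2315 V, P=43.50 W, Q=4.113 W


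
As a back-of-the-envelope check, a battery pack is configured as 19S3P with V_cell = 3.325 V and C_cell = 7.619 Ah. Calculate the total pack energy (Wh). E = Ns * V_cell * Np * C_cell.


V_pack = 19 * 3.325 = 63.175 V
C_pack = 3 * 7.619 = 22.857 Ah
E = V_pack * C_pack = 63.175 * 22.857 = 1444 Wh

1444 Wh


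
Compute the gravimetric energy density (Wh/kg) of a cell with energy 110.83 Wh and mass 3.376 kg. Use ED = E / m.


Specific energy = 110.83 Wh / 3.376 kg = 32.83 Wh/kg

32.83 Wh/kg


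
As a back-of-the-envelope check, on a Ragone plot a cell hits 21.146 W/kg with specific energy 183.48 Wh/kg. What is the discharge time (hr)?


t = E / P = 183.48 / 21.146 = 8.677 hr

8.677 hr


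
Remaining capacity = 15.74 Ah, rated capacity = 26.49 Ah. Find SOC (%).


SOC = (remaining / total) * 100 = (15.74 / 26.49) * 100 = 59.42%

59.42%


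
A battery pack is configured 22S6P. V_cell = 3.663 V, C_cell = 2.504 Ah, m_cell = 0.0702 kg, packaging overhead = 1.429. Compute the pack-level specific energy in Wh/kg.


Step 1: V_pack = 22 * 3.663 = 80.586 V
Step 2: C_pack = 6 * 2.504 = 15.024 Ah
Step 3: E_pack = V_pack * C_pack = 80.586 * 15.024 = 1210.7 Wh
Step 4: m_pack = 22 * 6 * 0.0702 * 1.429 = 13.242 kg
Step 5: ED = E_pack / m_pack = 1210.7 / 13.242 = 91.43 Wh/kg

91.43 Wh/kg


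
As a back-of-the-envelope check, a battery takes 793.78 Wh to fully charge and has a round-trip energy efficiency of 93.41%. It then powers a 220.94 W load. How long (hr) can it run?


Step 1: E_discharge = eta/100 * E_charge = 93.41/100 * 793.78 = 741.47 Wh
Step 2: t = E_discharge / P = 741.47 / 220.94 = 3.356 hr

3.356 hr


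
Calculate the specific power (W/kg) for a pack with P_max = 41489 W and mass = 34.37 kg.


Specific power = 41489 W / 34.37 kg = 1207 W/kg

1207 W/kg


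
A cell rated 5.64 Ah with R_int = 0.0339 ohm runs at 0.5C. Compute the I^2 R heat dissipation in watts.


Step 1: I = C_rate * capacity = 0.5 * 5.64 = 2.82 A
Step 2: Q = I^2 * R = 2.82^2 * 0.0339 = 7.9524 * 0.0339 = 0.2696 W

0.2696 W


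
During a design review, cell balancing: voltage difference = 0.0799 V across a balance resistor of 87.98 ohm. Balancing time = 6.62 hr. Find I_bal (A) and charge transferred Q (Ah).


I_bal = dV / R = 0.0799 / 87.98 = 9.0816e-04 A
Q = I_bal * t = 9.0816e-04 * 6.62 = 0.006012 Ah

I=9.0816e-04 A, Q=0.006012 Ah


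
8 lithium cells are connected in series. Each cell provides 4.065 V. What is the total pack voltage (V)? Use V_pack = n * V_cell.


Series voltages add: 8 * 4.065 V = 32.52 V

32.52 V


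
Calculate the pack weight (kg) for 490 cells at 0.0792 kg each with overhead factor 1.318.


m_pack = n * m_cell * overhead = 490 * 0.0792 * 1.318 = 51.15 kg

51.15 kg


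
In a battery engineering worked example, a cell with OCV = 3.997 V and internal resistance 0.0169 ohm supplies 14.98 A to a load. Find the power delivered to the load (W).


Step 1: V_terminal = OCV - I*R = 3.997 - 14.98 * 0.0169 = 3.7438 V
Step 2: P_out = V_terminal * I = 3.7438 * 14.98 = 56.08 W

56.08 W


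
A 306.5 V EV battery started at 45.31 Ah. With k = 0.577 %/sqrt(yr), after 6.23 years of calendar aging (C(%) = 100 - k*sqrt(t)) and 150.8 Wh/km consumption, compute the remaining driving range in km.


Step 1: capacity retention = 100 - 0.577 * sqrt(6.23) = 100 - 0.577 * 2.496 = 98.56%
Step 2: C_now = 45.31 * 98.56/100 = 44.658 Ah
Step 3: E_pack = V * C_now = 306.5 * 44.658 = 13688 Wh
Step 4: range = E_pack / consumption = 13688 / 150.8 = 90.77 km

90.77 km


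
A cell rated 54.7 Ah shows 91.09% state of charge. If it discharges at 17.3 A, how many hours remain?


Step 1: remaining = SOC/100 * C_total = 91.09/100 * 54.7 = 49.826 Ah
Step 2: t = remaining / I = 49.826 / 17.3 = 2.880 hr

2.880 hr


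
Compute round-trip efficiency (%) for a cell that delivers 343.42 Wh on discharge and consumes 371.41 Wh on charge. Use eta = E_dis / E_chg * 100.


eta_e = E_dis / E_chg * 100 = 343.42 / 371.41 * 100 = 92.46%

92.46%


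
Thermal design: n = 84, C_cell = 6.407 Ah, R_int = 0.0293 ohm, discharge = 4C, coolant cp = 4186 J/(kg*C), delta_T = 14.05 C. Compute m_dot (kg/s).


Step 1: I = 4 * 6.407 = 25.628 A
Step 2: Q_cell = I^2 * R = 25.628^2 * 0.0293 = 19.244 W
Step 3: Q_total = 84 * 19.244 = 1616.5 W
Step 4: m_dot = Q_total / (cp * dT) = 1616.5 / (4186 * 14.05) = 0.02749 kg/s

0.02749 kg/s


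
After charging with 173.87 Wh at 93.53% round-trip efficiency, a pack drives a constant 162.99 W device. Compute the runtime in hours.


Step 1: E_discharge = eta/100 * E_charge = 93.53/100 * 173.87 = 162.62 Wh
Step 2: t = E_discharge / P = 162.62 / 162.99 = 0.9977 hr

0.9977 hr


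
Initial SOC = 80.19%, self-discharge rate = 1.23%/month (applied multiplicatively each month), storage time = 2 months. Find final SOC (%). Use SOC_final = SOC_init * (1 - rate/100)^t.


Monthly retention factor = 1 - 1.23/100 = 0.9877
Over 2 months: factor^2 = 0.97555
SOC_final = 80.19 * 0.97555 = 78.23%

78.23%


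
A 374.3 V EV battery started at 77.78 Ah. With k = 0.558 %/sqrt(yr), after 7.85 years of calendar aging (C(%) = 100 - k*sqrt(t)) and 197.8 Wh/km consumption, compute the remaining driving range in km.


Step 1: capacity retention = 100 - 0.558 * sqrt(7.85) = 100 - 0.558 * 2.8018 = 98.437%
Step 2: C_now = 77.78 * 98.437/100 = 76.564 Ah
Step 3: E_pack = V * C_now = 374.3 * 76.564 = 28658 Wh
Step 4: range = E_pack / consumption = 28658 / 197.8 = 144.9 km

144.9 km


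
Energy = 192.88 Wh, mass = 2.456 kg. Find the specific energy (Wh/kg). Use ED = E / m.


Specific energy = 192.88 Wh / 2.456 kg = 78.53 Wh/kg

78.53 Wh/kg


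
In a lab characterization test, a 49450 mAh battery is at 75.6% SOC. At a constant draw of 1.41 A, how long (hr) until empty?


Convert: C_total = 49450 mAh = 49.45 Ah
Step 1: remaining = SOC/100 * C_total = 75.6/100 * 49.45 = 37.384 Ah
Step 2: t = remaining / I = 37.384 / 1.41 = 26.51 hr

26.51 hr


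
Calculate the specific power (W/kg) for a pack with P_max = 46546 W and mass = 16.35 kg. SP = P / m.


Specific power = 46546 W / 16.35 kg = 2847 W/kg

2847 W/kg


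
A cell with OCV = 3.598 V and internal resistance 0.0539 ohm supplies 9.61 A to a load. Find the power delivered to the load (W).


Step 1: V_terminal = OCV - I*R = 3.598 - 9.61 * 0.0539 = 3.08 V
Step 2: P_out = V_terminal * I = 3.08 * 9.61 = 29.60 W

29.60 W


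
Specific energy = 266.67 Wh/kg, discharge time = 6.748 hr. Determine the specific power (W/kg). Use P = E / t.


Specific power = 266.67 Wh/kg / 6.748 hr = 39.52 W/kg

39.52 W/kg


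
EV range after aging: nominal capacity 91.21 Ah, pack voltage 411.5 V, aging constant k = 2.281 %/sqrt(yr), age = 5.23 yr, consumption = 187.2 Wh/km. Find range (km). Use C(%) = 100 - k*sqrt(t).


Step 1: capacity retention = 100 - 2.281 * sqrt(5.23) = 100 - 2.281 * 2.2869 = 94.784%
Step 2: C_now = 91.21 * 94.784/100 = 86.452 Ah
Step 3: E_pack = V * C_now = 411.5 * 86.452 = 35575 Wh
Step 4: range = E_pack / consumption = 35575 / 187.2 = 190.0 km

190.0 km


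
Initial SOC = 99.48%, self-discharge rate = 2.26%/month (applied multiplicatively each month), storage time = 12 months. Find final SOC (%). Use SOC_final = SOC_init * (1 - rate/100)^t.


decay = (1 - 2.26/100)^12 = 0.7601
SOC_final = 99.48 * 0.7601 = 75.61%

75.61%


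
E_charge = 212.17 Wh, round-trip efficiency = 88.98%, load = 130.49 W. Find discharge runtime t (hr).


Step 1: E_discharge = eta/100 * E_charge = 88.98/100 * 212.17 = 188.79 Wh
Step 2: t = E_discharge / P = 188.79 / 130.49 = 1.447 hr

1.447 hr


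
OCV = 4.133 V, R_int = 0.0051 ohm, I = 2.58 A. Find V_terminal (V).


IR drop = 2.58 * 0.0051 = 0.013158 V
V = 4.133 - 0.013158 = 4.120 V

4.120 V


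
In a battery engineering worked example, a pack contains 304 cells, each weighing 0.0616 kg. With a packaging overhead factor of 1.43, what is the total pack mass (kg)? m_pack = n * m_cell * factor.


m_pack = n * m_cell * overhead = 304 * 0.0616 * 1.43 = 26.78 kg

26.78 kg


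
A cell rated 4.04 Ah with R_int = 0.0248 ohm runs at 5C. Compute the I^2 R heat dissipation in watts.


Step 1: I = C_rate * capacity = 5 * 4.04 = 20.2 A
Step 2: Q = I^2 * R = 20.2^2 * 0.0248 = 408.04 * 0.0248 = 10.12 W

10.12 W


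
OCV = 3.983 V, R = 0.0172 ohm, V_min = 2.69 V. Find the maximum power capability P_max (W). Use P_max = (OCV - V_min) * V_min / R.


dV = OCV - V_min = 1.293 V (so I_max = dV / R)
P_max = dV * V_min / R = 1.293 * 2.69 / 0.0172 = 202.2 W

202.2 W


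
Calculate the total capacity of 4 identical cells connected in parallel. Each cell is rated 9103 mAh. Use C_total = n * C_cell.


Convert: C_cell = 9103 mAh = 9.103 Ah
C_total = 4 * 9.103 = 36.412 Ah

36.412 Ah


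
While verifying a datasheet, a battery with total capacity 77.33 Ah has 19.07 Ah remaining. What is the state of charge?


SOC = (remaining / total) * 100 = (19.07 / 77.33) * 100 = 24.66%

24.66%


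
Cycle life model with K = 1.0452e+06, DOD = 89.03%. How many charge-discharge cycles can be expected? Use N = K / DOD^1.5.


Step 1: DOD^1.5 = 89.03^1.5 = 840.05
Step 2: N = 1.0452e+06 / 840.05 = 1244 cycles

1244 cycles


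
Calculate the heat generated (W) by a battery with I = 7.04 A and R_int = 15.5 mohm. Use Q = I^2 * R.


Convert: R = 15.5 mohm = 0.0155 ohm
I^2 = 49.562
Q = 49.562 * 0.0155 = 0.7682 W

0.7682 W


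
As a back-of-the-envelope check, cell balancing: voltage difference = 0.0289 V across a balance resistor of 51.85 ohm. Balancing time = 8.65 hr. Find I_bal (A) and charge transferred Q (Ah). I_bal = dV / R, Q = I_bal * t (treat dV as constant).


I_bal = dV / R = 0.0289 / 51.85 = 5.5738e-04 A
Q = I_bal * t = 5.5738e-04 * 8.65 = 0.004821 Ah

I=5.5738e-04 A, Q=0.004821 Ah


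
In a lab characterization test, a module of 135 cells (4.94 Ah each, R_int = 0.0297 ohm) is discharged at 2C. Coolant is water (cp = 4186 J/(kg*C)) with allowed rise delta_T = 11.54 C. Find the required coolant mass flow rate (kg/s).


Step 1: I = 2 * 4.94 = 9.88 A
Step 2: Q_cell = I^2 * R = 9.88^2 * 0.0297 = 2.8991 W
Step 3: Q_total = 135 * 2.8991 = 391.38 W
Step 4: m_dot = Q_total / (cp * dT) = 391.38 / (4186 * 11.54) = 0.008102 kg/s

0.008102 kg/s


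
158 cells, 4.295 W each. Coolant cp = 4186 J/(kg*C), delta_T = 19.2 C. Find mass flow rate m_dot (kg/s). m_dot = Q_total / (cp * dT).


Q_total = 158 * 4.295 = 678.61 W
m_dot = Q_total / (cp * dT) = 678.61 / (4186 * 19.2) = 0.008443 kg/s

0.008443 kg/s


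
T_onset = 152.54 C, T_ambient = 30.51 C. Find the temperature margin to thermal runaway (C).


Safety margin = 152.54 C - 30.51 C = 122.03 C

122.03 C


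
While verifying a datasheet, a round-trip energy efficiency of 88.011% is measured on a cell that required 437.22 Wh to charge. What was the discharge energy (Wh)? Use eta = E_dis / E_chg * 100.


E_dis = eta/100 * E_chg = 88.011/100 * 437.22 = 384.8 Wh

384.8 Wh


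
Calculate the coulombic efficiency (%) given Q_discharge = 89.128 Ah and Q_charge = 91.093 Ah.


eta_c = Q_dis / Q_chg * 100 = 89.128 / 91.093 * 100 = 97.84%

97.84%


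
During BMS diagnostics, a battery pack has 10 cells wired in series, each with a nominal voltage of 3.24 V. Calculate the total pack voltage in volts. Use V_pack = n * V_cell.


V_pack = n * V_cell = 10 * 3.24 = 32.4 V

32.4 V


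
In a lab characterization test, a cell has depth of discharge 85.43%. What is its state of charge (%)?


SOC = 100 - DOD = 100 - 85.43 = 14.57%

14.57%


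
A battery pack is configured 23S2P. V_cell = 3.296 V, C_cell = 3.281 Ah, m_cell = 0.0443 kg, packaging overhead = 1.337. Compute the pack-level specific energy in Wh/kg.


Step 1: V_pack = 23 * 3.296 = 75.808 V
Step 2: C_pack = 2 * 3.281 = 6.562 Ah
Step 3: E_pack = V_pack * C_pack = 75.808 * 6.562 = 497.45 Wh
Step 4: m_pack = 23 * 2 * 0.0443 * 1.337 = 2.7245 kg
Step 5: ED = E_pack / m_pack = 497.45 / 2.7245 = 182.6 Wh/kg

182.6 Wh/kg


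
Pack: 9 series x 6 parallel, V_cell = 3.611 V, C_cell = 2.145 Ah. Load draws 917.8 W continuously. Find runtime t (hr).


Step 1: E_pack = Ns * V_cell * Np * C_cell = 9 * 3.611 * 6 * 2.145 = 418.26 Wh
Step 2: t = E_pack / P = 418.26 / 917.8 = 0.4557 hr

0.4557 hr


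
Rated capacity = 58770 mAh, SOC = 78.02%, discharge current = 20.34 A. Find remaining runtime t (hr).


Convert: C_total = 58770 mAh = 58.77 Ah
Step 1: remaining = SOC/100 * C_total = 78.02/100 * 58.77 = 45.852 Ah
Step 2: t = remaining / I = 45.852 / 20.34 = 2.254 hr

2.254 hr


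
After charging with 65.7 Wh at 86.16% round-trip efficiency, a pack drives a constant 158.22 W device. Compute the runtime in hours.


Step 1: E_discharge = eta/100 * E_charge = 86.16/100 * 65.7 = 56.607 Wh
Step 2: t = E_discharge / P = 56.607 / 158.22 = 0.3578 hr

0.3578 hr


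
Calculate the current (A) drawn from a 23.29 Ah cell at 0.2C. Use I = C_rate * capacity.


At 0.2C: I = 0.2 * 23.29 Ah = 4.658 A

4.658 A


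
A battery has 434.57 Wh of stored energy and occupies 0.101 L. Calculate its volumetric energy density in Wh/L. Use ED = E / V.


Volumetric ED = 434.57 Wh / 0.101 L = 4303 Wh/L

4303 Wh/L


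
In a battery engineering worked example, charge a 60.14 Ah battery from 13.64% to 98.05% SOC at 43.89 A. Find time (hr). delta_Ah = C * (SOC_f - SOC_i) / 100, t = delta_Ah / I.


Step 1: dSOC = 98.05% - 13.64% = 84.41%
Step 2: delta_Ah = 60.14 * 84.41 / 100 = 50.764 Ah
Step 3: t = 50.764 / 43.89 = 1.157 hr

1.157 hr


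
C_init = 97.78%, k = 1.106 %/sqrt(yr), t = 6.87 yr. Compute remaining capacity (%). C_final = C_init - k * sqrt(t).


sqrt(t) = sqrt(6.87) = 2.6211
C_final = 97.78 - 1.106 * 2.6211 = 94.88%

94.88%


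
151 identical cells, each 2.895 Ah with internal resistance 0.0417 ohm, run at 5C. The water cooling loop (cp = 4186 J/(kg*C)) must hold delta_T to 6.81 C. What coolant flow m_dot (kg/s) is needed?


Step 1: I = 5 * 2.895 = 14.475 A
Step 2: Q_cell = I^2 * R = 14.475^2 * 0.0417 = 8.7372 W
Step 3: Q_total = 151 * 8.7372 = 1319.3 W
Step 4: m_dot = Q_total / (cp * dT) = 1319.3 / (4186 * 6.81) = 0.04628 kg/s

0.04628 kg/s


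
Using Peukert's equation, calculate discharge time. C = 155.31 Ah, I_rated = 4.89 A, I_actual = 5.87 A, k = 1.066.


Step 1: t_rated = C / I_rated = 155.31 / 4.89 = 31.761 hr
Step 2: ratio = 4.89 / 5.87 = 0.83305
Step 3: ratio^k = 0.83305^1.066 = 0.82307
Step 4: t = t_rated * ratio^k = 31.761 * 0.82307 = 26.14 hr

26.14 hr


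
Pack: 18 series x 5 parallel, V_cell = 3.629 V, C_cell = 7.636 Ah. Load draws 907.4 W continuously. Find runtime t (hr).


Step 1: E_pack = Ns * V_cell * Np * C_cell = 18 * 3.629 * 5 * 7.636 = 2494 Wh
Step 2: t = E_pack / P = 2494 / 907.4 = 2.749 hr

2.749 hr


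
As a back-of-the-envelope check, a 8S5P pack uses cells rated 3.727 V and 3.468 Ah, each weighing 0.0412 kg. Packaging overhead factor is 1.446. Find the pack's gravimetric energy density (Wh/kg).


Step 1: V_pack = 8 * 3.727 = 29.816 V
Step 2: C_pack = 5 * 3.468 = 17.34 Ah
Step 3: E_pack = V_pack * C_pack = 29.816 * 17.34 = 517.01 Wh
Step 4: m_pack = 8 * 5 * 0.0412 * 1.446 = 2.383 kg
Step 5: ED = E_pack / m_pack = 517.01 / 2.383 = 217.0 Wh/kg

217.0 Wh/kg


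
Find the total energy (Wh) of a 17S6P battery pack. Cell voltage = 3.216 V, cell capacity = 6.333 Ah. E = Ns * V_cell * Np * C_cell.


V_pack = 17 * 3.216 = 54.672 V
C_pack = 6 * 6.333 = 37.998 Ah
E = V_pack * C_pack = 54.672 * 37.998 = 2077 Wh

2077 Wh


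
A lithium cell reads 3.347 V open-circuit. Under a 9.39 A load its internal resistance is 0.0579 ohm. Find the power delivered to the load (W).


Step 1: V_terminal = OCV - I*R = 3.347 - 9.39 * 0.0579 = 2.8033 V
Step 2: P_out = V_terminal * I = 2.8033 * 9.39 = 26.32 W

26.32 W


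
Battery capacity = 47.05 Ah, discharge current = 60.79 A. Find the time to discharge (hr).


t = capacity / current = 47.05 / 60.79 = 0.7740 hr

0.7740 hr


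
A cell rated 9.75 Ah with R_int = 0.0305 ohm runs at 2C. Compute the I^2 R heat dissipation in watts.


Step 1: I = C_rate * capacity = 2 * 9.75 = 19.5 A
Step 2: Q = I^2 * R = 19.5^2 * 0.0305 = 380.25 * 0.0305 = 11.60 W

11.60 W


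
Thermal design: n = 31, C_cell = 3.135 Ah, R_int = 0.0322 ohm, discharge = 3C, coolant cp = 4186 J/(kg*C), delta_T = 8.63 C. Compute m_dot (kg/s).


Step 1: I = 3 * 3.135 = 9.405 A
Step 2: Q_cell = I^2 * R = 9.405^2 * 0.0322 = 2.8482 W
Step 3: Q_total = 31 * 2.8482 = 88.294 W
Step 4: m_dot = Q_total / (cp * dT) = 88.294 / (4186 * 8.63) = 0.002444 kg/s

0.002444 kg/s


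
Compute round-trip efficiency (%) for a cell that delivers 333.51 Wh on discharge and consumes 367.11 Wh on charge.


eta_e = E_dis / E_chg * 100 = 333.51 / 367.11 * 100 = 90.85%

90.85%


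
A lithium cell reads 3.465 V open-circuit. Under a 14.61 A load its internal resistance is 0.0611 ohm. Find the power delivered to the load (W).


Step 1: V_terminal = OCV - I*R = 3.465 - 14.61 * 0.0611 = 2.5723 V
Step 2: P_out = V_terminal * I = 2.5723 * 14.61 = 37.58 W

37.58 W


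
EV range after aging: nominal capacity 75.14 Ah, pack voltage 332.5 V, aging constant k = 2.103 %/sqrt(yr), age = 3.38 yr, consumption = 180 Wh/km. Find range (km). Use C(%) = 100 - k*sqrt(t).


Step 1: capacity retention = 100 - 2.103 * sqrt(3.38) = 100 - 2.103 * 1.8385 = 96.134%
Step 2: C_now = 75.14 * 96.134/100 = 72.235 Ah
Step 3: E_pack = V * C_now = 332.5 * 72.235 = 24018 Wh
Step 4: range = E_pack / consumption = 24018 / 180 = 133.4 km

133.4 km


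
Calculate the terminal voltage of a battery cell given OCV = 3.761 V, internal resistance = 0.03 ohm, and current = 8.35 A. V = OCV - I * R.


V = OCV - I*R = 3.761 - 8.35 * 0.03 = 3.511 V

3.511 V


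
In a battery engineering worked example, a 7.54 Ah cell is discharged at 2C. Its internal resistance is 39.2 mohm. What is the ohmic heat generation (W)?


Convert: R = 39.2 mohm = 0.0392 ohm
Step 1: I = C_rate * capacity = 2 * 7.54 = 15.08 A
Step 2: Q = I^2 * R = 15.08^2 * 0.0392 = 227.41 * 0.0392 = 8.914 W

8.914 W


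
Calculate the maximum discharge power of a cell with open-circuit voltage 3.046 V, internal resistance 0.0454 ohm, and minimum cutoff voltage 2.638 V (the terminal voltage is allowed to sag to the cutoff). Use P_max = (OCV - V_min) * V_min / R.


dV = OCV - V_min = 0.408 V (so I_max = dV / R)
P_max = dV * V_min / R = 0.408 * 2.638 / 0.0454 = 23.71 W

23.71 W


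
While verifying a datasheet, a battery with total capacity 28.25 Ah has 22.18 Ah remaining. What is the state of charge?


SOC% = 22.18 / 28.25 * 100 = 78.51%

78.51%


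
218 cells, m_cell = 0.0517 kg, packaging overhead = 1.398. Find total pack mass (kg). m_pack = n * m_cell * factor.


m_pack = n * m_cell * overhead = 218 * 0.0517 * 1.398 = 15.76 kg

15.76 kg


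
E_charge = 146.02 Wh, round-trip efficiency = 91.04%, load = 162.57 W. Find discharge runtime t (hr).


Step 1: E_discharge = eta/100 * E_charge = 91.04/100 * 146.02 = 132.94 Wh
Step 2: t = E_discharge / P = 132.94 / 162.57 = 0.8177 hr

0.8177 hr


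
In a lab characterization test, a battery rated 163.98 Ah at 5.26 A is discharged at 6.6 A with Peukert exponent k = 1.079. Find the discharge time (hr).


t_rated = C / I_rated = 163.98 / 5.26 = 31.175 hr
(I_rated/I)^k = (0.79697)^1.079 = 0.78281
t = t_rated * (I_rated/I)^k = 31.175 * 0.78281 = 24.40 hr

24.40 hr


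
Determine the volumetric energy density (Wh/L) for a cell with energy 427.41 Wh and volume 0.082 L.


Volumetric ED = 427.41 Wh / 0.082 L = 5212 Wh/L

5212 Wh/L


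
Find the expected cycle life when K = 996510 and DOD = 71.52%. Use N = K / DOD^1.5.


DOD^1.5 = 604.84
N = K / DOD^1.5 = 996510 / 604.84 = 1648

1648 cycles


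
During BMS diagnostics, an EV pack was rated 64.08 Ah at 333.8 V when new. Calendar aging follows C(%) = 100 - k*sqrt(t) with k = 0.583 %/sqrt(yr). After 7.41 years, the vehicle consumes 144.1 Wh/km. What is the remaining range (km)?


Step 1: capacity retention = 100 - 0.583 * sqrt(7.41) = 100 - 0.583 * 2.7221 = 98.413%
Step 2: C_now = 64.08 * 98.413/100 = 63.063 Ah
Step 3: E_pack = V * C_now = 333.8 * 63.063 = 21050 Wh
Step 4: range = E_pack / consumption = 21050 / 144.1 = 146.1 km

146.1 km


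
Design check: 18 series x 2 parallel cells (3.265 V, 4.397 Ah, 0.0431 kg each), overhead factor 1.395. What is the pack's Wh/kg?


Step 1: V_pack = 18 * 3.265 = 58.77 V
Step 2: C_pack = 2 * 4.397 = 8.794 Ah
Step 3: E_pack = V_pack * C_pack = 58.77 * 8.794 = 516.82 Wh
Step 4: m_pack = 18 * 2 * 0.0431 * 1.395 = 2.1645 kg
Step 5: ED = E_pack / m_pack = 516.82 / 2.1645 = 238.8 Wh/kg

238.8 Wh/kg


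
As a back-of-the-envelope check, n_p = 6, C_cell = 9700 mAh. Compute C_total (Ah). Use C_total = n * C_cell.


Convert: C_cell = 9700 mAh = 9.7 Ah
C_total = 6 * 9.7 = 58.2 Ah

58.2 Ah


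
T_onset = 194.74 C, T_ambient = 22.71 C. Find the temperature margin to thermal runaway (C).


Safety margin = 194.74 C - 22.71 C = 172.03 C

172.03 C


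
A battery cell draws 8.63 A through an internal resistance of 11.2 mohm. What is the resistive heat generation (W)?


Convert: R = 11.2 mohm = 0.0112 ohm
I^2 = 74.477
Q = 74.477 * 0.0112 = 0.8341 W

0.8341 W


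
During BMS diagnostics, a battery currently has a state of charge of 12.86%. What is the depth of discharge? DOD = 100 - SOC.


Complement of SOC: DOD = 100% - 12.86% = 87.14%

87.14%


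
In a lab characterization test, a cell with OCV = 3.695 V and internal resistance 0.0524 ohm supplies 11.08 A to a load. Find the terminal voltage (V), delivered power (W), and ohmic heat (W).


Step 1: V_terminal = OCV - I*R = 3.695 - 11.08 * 0.0524 = 3.1144 V
Step 2: P_out = V_terminal * I = 3.1144 * 11.08 = 34.51 W
Step 3: Q = I^2 * R = 11.08^2 * 0.0524 = 6.433 W

V=3.1144 V, P=34.51 W, Q=6.433 W


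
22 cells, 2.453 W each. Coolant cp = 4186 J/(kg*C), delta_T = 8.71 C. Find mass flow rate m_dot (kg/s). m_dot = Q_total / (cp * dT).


Step 1: Total heat Q = 22 * 2.453 W = 53.966 W
Step 2: denom = cp * dT = 4186 * 8.71 = 36460
Step 3: m_dot = 53.966 / 36460 = 0.001480 kg/s

0.001480 kg/s


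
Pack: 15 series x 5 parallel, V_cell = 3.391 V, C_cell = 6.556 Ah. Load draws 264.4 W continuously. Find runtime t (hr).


Step 1: E_pack = Ns * V_cell * Np * C_cell = 15 * 3.391 * 5 * 6.556 = 1667.4 Wh
Step 2: t = E_pack / P = 1667.4 / 264.4 = 6.306 hr

6.306 hr


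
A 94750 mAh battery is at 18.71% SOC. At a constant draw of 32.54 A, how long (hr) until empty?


Convert: C_total = 94750 mAh = 94.75 Ah
Step 1: remaining = SOC/100 * C_total = 18.71/100 * 94.75 = 17.728 Ah
Step 2: t = remaining / I = 17.728 / 32.54 = 0.5448 hr

0.5448 hr


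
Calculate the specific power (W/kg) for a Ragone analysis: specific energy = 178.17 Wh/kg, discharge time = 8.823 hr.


P_specific = E / t = 178.17 / 8.823 = 20.19 W/kg

20.19 W/kg


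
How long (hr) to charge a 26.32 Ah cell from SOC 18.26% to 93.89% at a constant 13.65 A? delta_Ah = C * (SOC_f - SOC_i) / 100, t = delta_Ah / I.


Step 1: dSOC = 93.89% - 18.26% = 75.63%
Step 2: delta_Ah = 26.32 * 75.63 / 100 = 19.906 Ah
Step 3: t = 19.906 / 13.65 = 1.458 hr

1.458 hr


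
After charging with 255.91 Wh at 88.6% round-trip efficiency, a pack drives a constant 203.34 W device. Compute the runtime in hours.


Step 1: E_discharge = eta/100 * E_charge = 88.6/100 * 255.91 = 226.74 Wh
Step 2: t = E_discharge / P = 226.74 / 203.34 = 1.115 hr

1.115 hr


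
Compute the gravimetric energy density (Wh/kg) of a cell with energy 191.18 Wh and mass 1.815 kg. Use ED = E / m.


ED = E / m = 191.18 / 1.815 = 105.3 Wh/kg

105.3 Wh/kg


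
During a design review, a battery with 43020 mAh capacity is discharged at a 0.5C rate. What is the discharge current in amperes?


Convert: capacity = 43020 mAh = 43.02 Ah
At 0.5C: I = 0.5 * 43.02 Ah = 21.51 A

21.51 A


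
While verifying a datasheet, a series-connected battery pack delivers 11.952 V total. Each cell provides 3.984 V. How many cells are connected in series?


n = V_pack / V_cell = 11.952 / 3.984 = 3

3


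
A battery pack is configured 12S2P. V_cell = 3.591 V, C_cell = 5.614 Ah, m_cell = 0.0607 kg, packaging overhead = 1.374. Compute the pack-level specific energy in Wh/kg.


Step 1: V_pack = 12 * 3.591 = 43.092 V
Step 2: C_pack = 2 * 5.614 = 11.228 Ah
Step 3: E_pack = V_pack * C_pack = 43.092 * 11.228 = 483.84 Wh
Step 4: m_pack = 12 * 2 * 0.0607 * 1.374 = 2.0016 kg
Step 5: ED = E_pack / m_pack = 483.84 / 2.0016 = 241.7 Wh/kg

241.7 Wh/kg


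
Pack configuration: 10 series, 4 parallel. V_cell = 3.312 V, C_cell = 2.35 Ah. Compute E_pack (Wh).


V_pack = 10 * 3.312 = 33.12 V
C_pack = 4 * 2.35 = 9.4 Ah
E = V_pack * C_pack = 33.12 * 9.4 = 311.3 Wh

311.3 Wh


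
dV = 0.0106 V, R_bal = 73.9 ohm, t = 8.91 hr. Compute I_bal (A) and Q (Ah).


I_bal = dV / R = 0.0106 / 73.9 = 1.4344e-04 A
Q = I_bal * t = 1.4344e-04 * 8.91 = 0.001278 Ah

I=1.4344e-04 A, Q=0.001278 Ah


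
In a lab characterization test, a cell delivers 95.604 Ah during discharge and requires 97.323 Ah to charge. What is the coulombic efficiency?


Coulombic efficiency = 95.604/97.323 * 100% = 98.23%

98.23%


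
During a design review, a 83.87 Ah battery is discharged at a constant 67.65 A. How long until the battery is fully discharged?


Runtime = 83.87 Ah / 67.65 A = 1.240 hr

1.240 hr


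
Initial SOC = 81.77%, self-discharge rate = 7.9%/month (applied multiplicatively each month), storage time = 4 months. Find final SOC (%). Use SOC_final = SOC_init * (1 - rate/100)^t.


Monthly retention factor = 1 - 7.9/100 = 0.921
Over 4 months: factor^4 = 0.71951
SOC_final = 81.77 * 0.71951 = 58.83%

58.83%


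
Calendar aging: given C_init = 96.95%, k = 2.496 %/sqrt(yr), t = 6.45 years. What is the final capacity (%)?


Step 1: sqrt(6.45 yr) = 2.5397
Step 2: drop = 2.496 * 2.5397 = 6.3391
Step 3: C_final = 96.95 - 6.3391 = 90.61%

90.61%


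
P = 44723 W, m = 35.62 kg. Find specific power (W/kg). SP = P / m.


Specific power = 44723 W / 35.62 kg = 1256 W/kg

1256 W/kg


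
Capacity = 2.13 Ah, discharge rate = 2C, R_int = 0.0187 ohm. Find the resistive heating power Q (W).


Step 1: I = C_rate * capacity = 2 * 2.13 = 4.26 A
Step 2: Q = I^2 * R = 4.26^2 * 0.0187 = 18.148 * 0.0187 = 0.3394 W

0.3394 W


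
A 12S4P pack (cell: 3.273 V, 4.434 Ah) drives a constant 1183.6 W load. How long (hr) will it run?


Step 1: E_pack = Ns * V_cell * Np * C_cell = 12 * 3.273 * 4 * 4.434 = 696.6 Wh
Step 2: t = E_pack / P = 696.6 / 1183.6 = 0.5885 hr

0.5885 hr


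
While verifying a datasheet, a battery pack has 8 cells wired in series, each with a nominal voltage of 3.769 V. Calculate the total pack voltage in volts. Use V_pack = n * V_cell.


Series voltages add: 8 * 3.769 V = 30.152 V

30.152 V


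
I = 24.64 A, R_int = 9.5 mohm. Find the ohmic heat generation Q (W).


Convert: R = 9.5 mohm = 0.0095 ohm
Q = I^2 * R = 24.64^2 * 0.0095 = 5.768 W

5.768 W


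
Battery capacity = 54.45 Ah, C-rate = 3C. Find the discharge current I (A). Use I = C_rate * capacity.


At 3C: I = 3 * 54.45 Ah = 163.35 A

163.35 A


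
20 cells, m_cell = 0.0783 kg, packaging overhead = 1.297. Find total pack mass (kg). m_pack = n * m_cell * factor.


m_pack = n * m_cell * overhead = 20 * 0.0783 * 1.297 = 2.031 kg

2.031 kg


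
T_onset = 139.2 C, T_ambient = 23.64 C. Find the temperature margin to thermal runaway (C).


Safety margin = 139.2 C - 23.64 C = 115.56 C

115.56 C


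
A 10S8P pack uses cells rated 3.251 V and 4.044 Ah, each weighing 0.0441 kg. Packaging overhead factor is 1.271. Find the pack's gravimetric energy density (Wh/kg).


Step 1: V_pack = 10 * 3.251 = 32.51 V
Step 2: C_pack = 8 * 4.044 = 32.352 Ah
Step 3: E_pack = V_pack * C_pack = 32.51 * 32.352 = 1051.8 Wh
Step 4: m_pack = 10 * 8 * 0.0441 * 1.271 = 4.4841 kg
Step 5: ED = E_pack / m_pack = 1051.8 / 4.4841 = 234.6 Wh/kg

234.6 Wh/kg


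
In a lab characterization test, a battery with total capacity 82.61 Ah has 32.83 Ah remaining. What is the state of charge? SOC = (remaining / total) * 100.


SOC = (remaining / total) * 100 = (32.83 / 82.61) * 100 = 39.74%

39.74%


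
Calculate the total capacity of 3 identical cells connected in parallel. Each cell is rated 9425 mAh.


Convert: C_cell = 9425 mAh = 9.425 Ah
C_total = 3 * 9.425 = 28.275 Ah

28.275 Ah


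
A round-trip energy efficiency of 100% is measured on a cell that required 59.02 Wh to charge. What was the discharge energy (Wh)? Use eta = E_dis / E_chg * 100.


E_dis = eta/100 * E_chg = 100/100 * 59.02 = 59.02 Wh

59.02 Wh


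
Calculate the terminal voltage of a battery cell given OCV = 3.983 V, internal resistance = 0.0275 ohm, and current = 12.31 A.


IR drop = 12.31 * 0.0275 = 0.33853 V
V = 3.983 - 0.33853 = 3.644 V

3.644 V


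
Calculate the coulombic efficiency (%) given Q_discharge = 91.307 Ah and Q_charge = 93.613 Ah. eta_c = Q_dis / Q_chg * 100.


Coulombic efficiency = 91.307/93.613 * 100% = 97.54%

97.54%


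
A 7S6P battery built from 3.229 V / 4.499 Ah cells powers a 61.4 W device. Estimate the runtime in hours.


Step 1: E_pack = Ns * V_cell * Np * C_cell = 7 * 3.229 * 6 * 4.499 = 610.15 Wh
Step 2: t = E_pack / P = 610.15 / 61.4 = 9.937 hr

9.937 hr


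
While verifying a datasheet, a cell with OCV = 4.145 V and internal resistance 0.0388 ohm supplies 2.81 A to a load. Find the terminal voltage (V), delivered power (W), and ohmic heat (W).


Step 1: V_terminal = OCV - I*R = 4.145 - 2.81 * 0.0388 = 4.036 V
Step 2: P_out = V_terminal * I = 4.036 * 2.81 = 11.34 W
Step 3: Q = I^2 * R = 2.81^2 * 0.0388 = 0.3064 W

V=4.036 V, P=11.34 W, Q=0.3064 W


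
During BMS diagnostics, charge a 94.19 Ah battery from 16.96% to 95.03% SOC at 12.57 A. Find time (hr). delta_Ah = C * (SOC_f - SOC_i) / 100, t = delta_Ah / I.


delta_Ah = 94.19 * (95.03 - 16.96) / 100 = 73.534 Ah
t = delta_Ah / I = 73.534 / 12.57 = 5.850 hr

5.850 hr


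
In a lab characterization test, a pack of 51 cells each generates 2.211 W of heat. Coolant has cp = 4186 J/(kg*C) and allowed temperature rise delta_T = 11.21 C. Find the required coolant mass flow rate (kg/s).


Q_total = 51 * 2.211 = 112.76 W
m_dot = Q_total / (cp * dT) = 112.76 / (4186 * 11.21) = 0.002403 kg/s

0.002403 kg/s


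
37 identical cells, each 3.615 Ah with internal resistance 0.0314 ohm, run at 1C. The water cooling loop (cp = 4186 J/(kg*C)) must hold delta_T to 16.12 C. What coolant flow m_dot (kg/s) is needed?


Step 1: I = 1 * 3.615 = 3.615 A
Step 2: Q_cell = I^2 * R = 3.615^2 * 0.0314 = 0.41034 W
Step 3: Q_total = 37 * 0.41034 = 15.183 W
Step 4: m_dot = Q_total / (cp * dT) = 15.183 / (4186 * 16.12) = 2.250e-04 kg/s

2.250e-04 kg/s


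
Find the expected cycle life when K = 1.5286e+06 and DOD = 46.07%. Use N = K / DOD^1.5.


Step 1: DOD^1.5 = 46.07^1.5 = 312.7
Step 2: N = 1.5286e+06 / 312.7 = 4888 cycles

4888 cycles


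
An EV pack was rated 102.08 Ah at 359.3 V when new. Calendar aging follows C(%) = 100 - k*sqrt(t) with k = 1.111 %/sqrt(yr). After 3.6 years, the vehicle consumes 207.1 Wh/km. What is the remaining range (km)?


Step 1: capacity retention = 100 - 1.111 * sqrt(3.6) = 100 - 1.111 * 1.8974 = 97.892%
Step 2: C_now = 102.08 * 97.892/100 = 99.928 Ah
Step 3: E_pack = V * C_now = 359.3 * 99.928 = 35904 Wh
Step 4: range = E_pack / consumption = 35904 / 207.1 = 173.4 km

173.4 km


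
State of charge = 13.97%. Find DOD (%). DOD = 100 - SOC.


Complement of SOC: DOD = 100% - 13.97% = 86.03%

86.03%


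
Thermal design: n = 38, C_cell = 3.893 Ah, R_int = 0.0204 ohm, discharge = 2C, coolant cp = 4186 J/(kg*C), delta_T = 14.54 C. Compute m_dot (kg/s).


Step 1: I = 2 * 3.893 = 7.786 A
Step 2: Q_cell = I^2 * R = 7.786^2 * 0.0204 = 1.2367 W
Step 3: Q_total = 38 * 1.2367 = 46.995 W
Step 4: m_dot = Q_total / (cp * dT) = 46.995 / (4186 * 14.54) = 7.721e-04 kg/s

7.721e-04 kg/s


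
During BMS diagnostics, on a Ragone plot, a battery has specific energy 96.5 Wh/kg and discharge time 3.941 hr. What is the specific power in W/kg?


Specific power = 96.5 Wh/kg / 3.941 hr = 24.49 W/kg

24.49 W/kg


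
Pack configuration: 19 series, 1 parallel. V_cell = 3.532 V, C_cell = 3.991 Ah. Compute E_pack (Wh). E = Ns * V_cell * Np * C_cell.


E = Ns * Vcell * Np * Ccell = 19 * 3.532 * 1 * 3.991 = 267.8 Wh

267.8 Wh


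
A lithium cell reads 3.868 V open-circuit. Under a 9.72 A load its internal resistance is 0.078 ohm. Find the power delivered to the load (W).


Step 1: V_terminal = OCV - I*R = 3.868 - 9.72 * 0.078 = 3.1098 V
Step 2: P_out = V_terminal * I = 3.1098 * 9.72 = 30.23 W

30.23 W


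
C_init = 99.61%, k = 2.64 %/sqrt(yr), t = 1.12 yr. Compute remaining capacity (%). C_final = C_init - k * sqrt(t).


sqrt(t) = sqrt(1.12) = 1.0583
C_final = 99.61 - 2.64 * 1.0583 = 96.82%

96.82%


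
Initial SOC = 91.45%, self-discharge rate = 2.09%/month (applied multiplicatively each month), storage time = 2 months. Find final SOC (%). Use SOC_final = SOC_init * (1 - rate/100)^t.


Monthly retention factor = 1 - 2.09/100 = 0.9791
Over 2 months: factor^2 = 0.95864
SOC_final = 91.45 * 0.95864 = 87.67%

87.67%


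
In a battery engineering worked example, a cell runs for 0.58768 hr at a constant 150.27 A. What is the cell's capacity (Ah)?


C = I * t = 150.27 * 0.58768 = 88.31 Ah

88.31 Ah


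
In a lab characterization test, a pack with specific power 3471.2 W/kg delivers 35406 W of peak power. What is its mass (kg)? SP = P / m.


m = P / SP = 35406 / 3471.2 = 10.20 kg

10.20 kg


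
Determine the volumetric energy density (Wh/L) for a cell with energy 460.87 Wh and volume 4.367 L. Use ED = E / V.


ED = E / V = 460.87 / 4.367 = 105.5 Wh/L

105.5 Wh/L
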